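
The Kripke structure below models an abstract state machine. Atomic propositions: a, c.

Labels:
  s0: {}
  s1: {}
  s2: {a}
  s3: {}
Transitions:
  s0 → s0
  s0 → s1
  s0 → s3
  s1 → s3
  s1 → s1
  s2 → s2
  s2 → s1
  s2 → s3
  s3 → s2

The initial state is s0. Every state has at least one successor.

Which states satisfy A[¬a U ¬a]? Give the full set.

States satisfying ¬a: {s0, s1, s3}.
States satisfying A[¬a U ¬a]: {s0, s1, s3}.

{s0, s1, s3}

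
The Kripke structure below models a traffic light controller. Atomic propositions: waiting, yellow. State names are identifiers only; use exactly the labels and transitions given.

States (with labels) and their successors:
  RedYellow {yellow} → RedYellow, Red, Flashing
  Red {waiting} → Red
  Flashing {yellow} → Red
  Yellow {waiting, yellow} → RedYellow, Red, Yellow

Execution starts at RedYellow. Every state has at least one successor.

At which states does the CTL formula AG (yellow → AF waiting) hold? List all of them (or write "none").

{Red, Flashing}

States satisfying yellow → AF waiting: {Red, Flashing, Yellow}.
States satisfying AG (yellow → AF waiting): {Red, Flashing}.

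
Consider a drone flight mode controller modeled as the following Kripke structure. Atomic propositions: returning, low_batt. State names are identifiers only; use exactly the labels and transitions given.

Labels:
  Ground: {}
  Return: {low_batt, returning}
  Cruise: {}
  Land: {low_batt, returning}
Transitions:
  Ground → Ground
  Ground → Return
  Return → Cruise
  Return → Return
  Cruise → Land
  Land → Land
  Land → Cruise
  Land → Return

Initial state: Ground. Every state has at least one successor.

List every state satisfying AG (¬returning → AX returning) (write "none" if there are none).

States satisfying ¬returning → AX returning: {Return, Cruise, Land}.
States satisfying AG (¬returning → AX returning): {Return, Cruise, Land}.

{Return, Cruise, Land}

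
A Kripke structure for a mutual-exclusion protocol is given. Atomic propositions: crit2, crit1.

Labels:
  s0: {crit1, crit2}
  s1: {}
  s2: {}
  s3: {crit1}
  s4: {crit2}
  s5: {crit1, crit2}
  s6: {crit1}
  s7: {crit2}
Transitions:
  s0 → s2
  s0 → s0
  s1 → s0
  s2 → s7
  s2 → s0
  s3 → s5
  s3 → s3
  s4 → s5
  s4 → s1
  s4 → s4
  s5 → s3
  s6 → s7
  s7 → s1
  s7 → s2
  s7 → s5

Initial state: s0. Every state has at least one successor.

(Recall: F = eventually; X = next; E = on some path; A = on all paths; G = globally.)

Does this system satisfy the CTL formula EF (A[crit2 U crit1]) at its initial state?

States satisfying A[crit2 U crit1]: {s0, s3, s5, s6}.
States satisfying EF (A[crit2 U crit1]): {s0, s1, s2, s3, s4, s5, s6, s7}.
Some path from s0 reaches a state where A[crit2 U crit1] holds.
s0 ∈ Sat(EF (A[crit2 U crit1])).

Holds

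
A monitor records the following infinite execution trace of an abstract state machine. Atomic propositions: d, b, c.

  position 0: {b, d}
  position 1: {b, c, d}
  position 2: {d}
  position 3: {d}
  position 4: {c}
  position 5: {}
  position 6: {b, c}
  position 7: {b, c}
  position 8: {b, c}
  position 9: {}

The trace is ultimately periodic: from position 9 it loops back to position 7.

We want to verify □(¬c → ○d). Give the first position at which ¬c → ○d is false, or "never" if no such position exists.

3

Check ¬c → ○d at each position in order: 0 ✓, 1 ✓, 2 ✓.
At position 3 the labels are {d} and the next position 4 has {c}, so ¬c → ○d is false there. This is the first violation.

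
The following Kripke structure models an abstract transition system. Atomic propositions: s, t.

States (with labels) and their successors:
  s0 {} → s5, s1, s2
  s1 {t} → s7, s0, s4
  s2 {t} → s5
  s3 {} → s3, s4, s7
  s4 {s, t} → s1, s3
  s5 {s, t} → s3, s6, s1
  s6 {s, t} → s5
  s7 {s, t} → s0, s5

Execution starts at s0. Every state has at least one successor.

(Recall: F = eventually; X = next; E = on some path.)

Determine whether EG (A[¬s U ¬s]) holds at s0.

Satisfied

States satisfying A[¬s U ¬s]: {s0, s1, s2, s3}.
States satisfying EG (A[¬s U ¬s]): {s0, s1, s3}.
s0 ∈ Sat(EG (A[¬s U ¬s])).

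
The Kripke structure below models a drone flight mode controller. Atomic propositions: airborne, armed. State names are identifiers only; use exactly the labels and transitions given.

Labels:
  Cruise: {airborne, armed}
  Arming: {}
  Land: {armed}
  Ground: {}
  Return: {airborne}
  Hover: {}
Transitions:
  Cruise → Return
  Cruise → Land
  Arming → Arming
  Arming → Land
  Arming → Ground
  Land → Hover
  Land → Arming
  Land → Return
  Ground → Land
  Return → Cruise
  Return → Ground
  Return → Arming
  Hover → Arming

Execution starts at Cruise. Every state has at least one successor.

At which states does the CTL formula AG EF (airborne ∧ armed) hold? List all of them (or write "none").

{Cruise, Arming, Land, Ground, Return, Hover}

States satisfying EF (airborne ∧ armed): {Cruise, Arming, Land, Ground, Return, Hover}.
States satisfying AG EF (airborne ∧ armed): {Cruise, Arming, Land, Ground, Return, Hover}.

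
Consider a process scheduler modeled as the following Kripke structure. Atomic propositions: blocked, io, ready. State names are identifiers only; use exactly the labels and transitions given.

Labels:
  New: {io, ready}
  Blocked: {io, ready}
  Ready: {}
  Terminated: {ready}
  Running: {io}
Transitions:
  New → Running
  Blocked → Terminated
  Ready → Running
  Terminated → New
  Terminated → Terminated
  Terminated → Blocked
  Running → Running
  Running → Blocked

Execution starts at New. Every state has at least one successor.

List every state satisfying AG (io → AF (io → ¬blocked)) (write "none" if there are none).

{New, Blocked, Ready, Terminated, Running}

States satisfying io → AF (io → ¬blocked): {New, Blocked, Ready, Terminated, Running}.
States satisfying AG (io → AF (io → ¬blocked)): {New, Blocked, Ready, Terminated, Running}.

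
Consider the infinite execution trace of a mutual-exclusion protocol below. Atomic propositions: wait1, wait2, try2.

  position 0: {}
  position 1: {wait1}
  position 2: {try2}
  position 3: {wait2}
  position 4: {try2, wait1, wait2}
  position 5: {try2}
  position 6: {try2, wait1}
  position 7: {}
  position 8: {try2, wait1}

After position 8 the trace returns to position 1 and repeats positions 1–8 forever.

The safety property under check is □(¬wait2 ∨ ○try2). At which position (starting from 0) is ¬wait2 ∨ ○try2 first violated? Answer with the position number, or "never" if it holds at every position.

¬wait2 ∨ ○try2 holds at every position 0..8, and those are all the positions the trace ever visits, so the invariant □(¬wait2 ∨ ○try2) is never violated.

never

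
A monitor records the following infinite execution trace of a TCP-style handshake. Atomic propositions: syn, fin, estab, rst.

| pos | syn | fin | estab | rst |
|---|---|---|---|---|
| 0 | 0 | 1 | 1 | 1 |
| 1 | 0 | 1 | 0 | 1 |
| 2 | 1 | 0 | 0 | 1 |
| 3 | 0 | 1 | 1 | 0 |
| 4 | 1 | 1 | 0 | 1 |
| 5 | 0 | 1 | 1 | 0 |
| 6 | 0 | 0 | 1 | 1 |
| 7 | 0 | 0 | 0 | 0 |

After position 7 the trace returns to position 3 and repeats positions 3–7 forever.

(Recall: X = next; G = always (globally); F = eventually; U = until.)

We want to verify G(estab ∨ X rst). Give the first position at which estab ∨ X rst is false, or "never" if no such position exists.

Check estab ∨ X rst at each position in order: 0 ✓, 1 ✓.
At position 2 the labels are {rst, syn} and the next position 3 has {estab, fin}, so estab ∨ X rst is false there. This is the first violation.

2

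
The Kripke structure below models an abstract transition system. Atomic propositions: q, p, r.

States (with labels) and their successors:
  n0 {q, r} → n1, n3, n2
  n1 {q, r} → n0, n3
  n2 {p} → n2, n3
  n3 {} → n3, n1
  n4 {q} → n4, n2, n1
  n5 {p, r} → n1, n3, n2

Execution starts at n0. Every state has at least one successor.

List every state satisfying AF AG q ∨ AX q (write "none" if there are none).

none

States satisfying AG q: ∅.
States satisfying AF AG q: ∅.
States satisfying q: {n0, n1, n4}.
States satisfying AX q: ∅.
States satisfying AF AG q ∨ AX q: ∅.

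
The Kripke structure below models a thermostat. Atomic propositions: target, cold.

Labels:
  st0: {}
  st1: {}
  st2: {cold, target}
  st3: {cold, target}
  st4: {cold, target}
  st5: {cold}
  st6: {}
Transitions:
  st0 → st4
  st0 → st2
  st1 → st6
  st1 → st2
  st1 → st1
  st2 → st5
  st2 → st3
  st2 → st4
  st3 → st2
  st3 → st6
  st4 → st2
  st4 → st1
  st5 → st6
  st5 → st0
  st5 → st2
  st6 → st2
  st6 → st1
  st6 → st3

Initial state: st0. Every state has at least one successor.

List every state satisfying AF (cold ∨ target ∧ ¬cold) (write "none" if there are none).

States satisfying cold ∨ target ∧ ¬cold: {st2, st3, st4, st5}.
States satisfying AF (cold ∨ target ∧ ¬cold): {st0, st2, st3, st4, st5}.

{st0, st2, st3, st4, st5}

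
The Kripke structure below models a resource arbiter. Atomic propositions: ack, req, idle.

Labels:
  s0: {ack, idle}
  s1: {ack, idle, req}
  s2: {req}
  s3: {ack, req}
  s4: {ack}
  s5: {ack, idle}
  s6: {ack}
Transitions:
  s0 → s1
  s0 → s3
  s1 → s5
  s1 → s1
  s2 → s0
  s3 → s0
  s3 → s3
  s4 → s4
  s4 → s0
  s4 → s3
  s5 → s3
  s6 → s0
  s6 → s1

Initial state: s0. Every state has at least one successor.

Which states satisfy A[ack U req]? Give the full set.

{s0, s1, s2, s3, s5, s6}

States satisfying ack: {s0, s1, s3, s4, s5, s6}.
States satisfying req: {s1, s2, s3}.
States satisfying A[ack U req]: {s0, s1, s2, s3, s5, s6}.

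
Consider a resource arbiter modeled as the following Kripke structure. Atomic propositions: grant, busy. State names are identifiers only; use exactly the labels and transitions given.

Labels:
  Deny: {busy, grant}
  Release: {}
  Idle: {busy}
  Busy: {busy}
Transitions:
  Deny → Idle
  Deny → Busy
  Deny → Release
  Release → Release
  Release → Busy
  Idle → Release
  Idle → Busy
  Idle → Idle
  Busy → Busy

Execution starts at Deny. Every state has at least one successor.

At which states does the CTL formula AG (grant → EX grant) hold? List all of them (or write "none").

{Release, Idle, Busy}

States satisfying grant → EX grant: {Release, Idle, Busy}.
States satisfying AG (grant → EX grant): {Release, Idle, Busy}.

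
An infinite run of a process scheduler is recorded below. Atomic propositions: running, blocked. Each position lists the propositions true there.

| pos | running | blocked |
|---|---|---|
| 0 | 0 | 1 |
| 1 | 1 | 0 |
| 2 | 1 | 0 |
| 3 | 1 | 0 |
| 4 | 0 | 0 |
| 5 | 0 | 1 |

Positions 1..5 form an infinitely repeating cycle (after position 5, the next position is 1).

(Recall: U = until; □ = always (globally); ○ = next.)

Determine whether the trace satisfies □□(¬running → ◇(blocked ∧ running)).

No

□(¬running → ◇(blocked ∧ running)) must hold at every position from 0 onward. It fails at position 0, so □□(¬running → ◇(blocked ∧ running)) is false.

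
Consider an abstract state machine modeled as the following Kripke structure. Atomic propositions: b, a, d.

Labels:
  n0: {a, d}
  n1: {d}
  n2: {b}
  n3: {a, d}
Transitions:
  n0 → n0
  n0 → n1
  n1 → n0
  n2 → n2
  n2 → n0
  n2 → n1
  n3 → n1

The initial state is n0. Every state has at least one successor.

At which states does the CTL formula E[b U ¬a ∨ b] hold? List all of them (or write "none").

{n1, n2}

States satisfying b: {n2}.
States satisfying ¬a ∨ b: {n1, n2}.
States satisfying E[b U ¬a ∨ b]: {n1, n2}.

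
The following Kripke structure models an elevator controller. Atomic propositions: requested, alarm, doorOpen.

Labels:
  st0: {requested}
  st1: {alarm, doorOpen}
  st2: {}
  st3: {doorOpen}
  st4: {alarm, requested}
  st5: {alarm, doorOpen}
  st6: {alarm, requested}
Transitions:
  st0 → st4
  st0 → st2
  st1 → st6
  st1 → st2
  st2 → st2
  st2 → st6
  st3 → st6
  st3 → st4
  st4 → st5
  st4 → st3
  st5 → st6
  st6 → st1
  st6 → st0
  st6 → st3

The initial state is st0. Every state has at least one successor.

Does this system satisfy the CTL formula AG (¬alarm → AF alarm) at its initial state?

Does not hold

States satisfying ¬alarm → AF alarm: {st1, st3, st4, st5, st6}.
States satisfying AG (¬alarm → AF alarm): ∅.
st0 is reachable from st0 and violates ¬alarm → AF alarm, so AG fails at st0.
st0 ∉ Sat(AG (¬alarm → AF alarm)).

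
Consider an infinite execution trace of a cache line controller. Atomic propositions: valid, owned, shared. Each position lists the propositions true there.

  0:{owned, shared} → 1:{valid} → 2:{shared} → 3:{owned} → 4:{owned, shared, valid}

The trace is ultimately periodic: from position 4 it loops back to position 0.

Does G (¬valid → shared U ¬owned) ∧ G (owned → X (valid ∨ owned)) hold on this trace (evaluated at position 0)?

¬valid → shared U ¬owned must hold at every position from 0 onward. It fails at position 3, so G (¬valid → shared U ¬owned) is false.
Positions where ¬valid holds: 0, 2, 3.
Check shared U ¬owned at each: 0→ok, 2→ok, 3→fails.
owned → X (valid ∨ owned) holds at every position 0..4, and those are all positions ever visited, so G (owned → X (valid ∨ owned)) holds.
Positions where owned holds: 0, 3, 4.
Check X (valid ∨ owned) at each: 0→ok, 3→ok, 4→ok.
At position 0: G (¬valid → shared U ¬owned) is false; G (owned → X (valid ∨ owned)) is true; so G (¬valid → shared U ¬owned) ∧ G (owned → X (valid ∨ owned)) is false.

No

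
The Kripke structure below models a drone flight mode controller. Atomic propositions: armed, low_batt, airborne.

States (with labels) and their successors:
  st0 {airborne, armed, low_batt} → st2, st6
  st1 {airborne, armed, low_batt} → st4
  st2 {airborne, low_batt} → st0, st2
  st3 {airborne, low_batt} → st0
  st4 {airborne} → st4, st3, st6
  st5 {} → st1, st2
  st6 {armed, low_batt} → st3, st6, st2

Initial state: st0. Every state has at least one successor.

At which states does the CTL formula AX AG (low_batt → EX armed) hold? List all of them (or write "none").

{st0, st1, st2, st3, st4, st6}

States satisfying AG (low_batt → EX armed): {st0, st2, st3, st4, st6}.
States satisfying AX AG (low_batt → EX armed): {st0, st1, st2, st3, st4, st6}.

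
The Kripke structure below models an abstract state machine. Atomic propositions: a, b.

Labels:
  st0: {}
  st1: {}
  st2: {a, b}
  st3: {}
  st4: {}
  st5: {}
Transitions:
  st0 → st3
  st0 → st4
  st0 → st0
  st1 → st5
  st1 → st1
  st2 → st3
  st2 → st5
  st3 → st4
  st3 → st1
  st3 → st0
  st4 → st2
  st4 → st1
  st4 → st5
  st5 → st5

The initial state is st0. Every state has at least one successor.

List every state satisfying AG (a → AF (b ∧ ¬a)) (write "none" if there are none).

{st1, st5}

States satisfying a → AF (b ∧ ¬a): {st0, st1, st3, st4, st5}.
States satisfying AG (a → AF (b ∧ ¬a)): {st1, st5}.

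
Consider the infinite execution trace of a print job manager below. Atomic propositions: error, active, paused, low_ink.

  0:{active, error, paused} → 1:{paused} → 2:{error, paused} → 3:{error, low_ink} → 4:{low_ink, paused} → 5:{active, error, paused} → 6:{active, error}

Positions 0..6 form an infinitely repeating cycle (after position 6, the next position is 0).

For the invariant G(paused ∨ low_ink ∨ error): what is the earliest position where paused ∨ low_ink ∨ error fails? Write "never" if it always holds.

paused ∨ low_ink ∨ error holds at every position 0..6, and those are all the positions the trace ever visits, so the invariant G(paused ∨ low_ink ∨ error) is never violated.

never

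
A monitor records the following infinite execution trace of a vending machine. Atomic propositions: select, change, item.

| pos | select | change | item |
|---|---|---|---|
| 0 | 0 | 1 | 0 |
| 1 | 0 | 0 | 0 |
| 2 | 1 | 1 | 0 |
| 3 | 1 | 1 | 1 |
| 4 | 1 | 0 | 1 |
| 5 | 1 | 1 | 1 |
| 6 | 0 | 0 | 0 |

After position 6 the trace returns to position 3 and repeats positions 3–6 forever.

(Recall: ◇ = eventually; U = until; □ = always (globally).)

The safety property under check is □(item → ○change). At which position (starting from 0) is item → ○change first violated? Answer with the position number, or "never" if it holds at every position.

Check item → ○change at each position in order: 0 ✓, 1 ✓, 2 ✓.
At position 3 the labels are {change, item, select} and the next position 4 has {item, select}, so item → ○change is false there. This is the first violation.

3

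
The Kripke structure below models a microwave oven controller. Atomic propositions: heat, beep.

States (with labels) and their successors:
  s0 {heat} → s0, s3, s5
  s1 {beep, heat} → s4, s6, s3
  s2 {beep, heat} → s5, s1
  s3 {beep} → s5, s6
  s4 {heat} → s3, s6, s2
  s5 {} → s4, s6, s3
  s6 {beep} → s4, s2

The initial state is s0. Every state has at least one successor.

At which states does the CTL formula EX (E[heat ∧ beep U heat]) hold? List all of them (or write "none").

{s0, s1, s2, s4, s5, s6}

States satisfying E[heat ∧ beep U heat]: {s0, s1, s2, s4}.
States satisfying EX (E[heat ∧ beep U heat]): {s0, s1, s2, s4, s5, s6}.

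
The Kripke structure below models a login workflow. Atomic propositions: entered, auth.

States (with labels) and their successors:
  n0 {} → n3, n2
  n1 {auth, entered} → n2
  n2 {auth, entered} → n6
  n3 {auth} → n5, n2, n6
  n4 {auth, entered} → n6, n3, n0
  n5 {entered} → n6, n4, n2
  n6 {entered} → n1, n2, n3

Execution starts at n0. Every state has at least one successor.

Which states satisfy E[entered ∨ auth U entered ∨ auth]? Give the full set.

{n1, n2, n3, n4, n5, n6}

States satisfying entered ∨ auth: {n1, n2, n3, n4, n5, n6}.
States satisfying E[entered ∨ auth U entered ∨ auth]: {n1, n2, n3, n4, n5, n6}.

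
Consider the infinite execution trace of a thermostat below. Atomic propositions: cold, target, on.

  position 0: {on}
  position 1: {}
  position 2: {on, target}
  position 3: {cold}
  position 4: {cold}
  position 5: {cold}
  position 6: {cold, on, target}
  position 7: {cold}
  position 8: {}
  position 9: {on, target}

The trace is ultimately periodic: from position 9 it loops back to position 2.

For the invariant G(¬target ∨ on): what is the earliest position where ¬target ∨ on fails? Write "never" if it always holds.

never

¬target ∨ on holds at every position 0..9, and those are all the positions the trace ever visits, so the invariant G(¬target ∨ on) is never violated.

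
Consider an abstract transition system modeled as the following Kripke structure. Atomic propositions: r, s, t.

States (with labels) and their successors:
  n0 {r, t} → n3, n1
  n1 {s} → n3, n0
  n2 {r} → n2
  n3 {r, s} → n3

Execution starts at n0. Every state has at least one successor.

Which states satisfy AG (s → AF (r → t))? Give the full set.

{n2}

States satisfying s → AF (r → t): {n0, n1, n2}.
States satisfying AG (s → AF (r → t)): {n2}.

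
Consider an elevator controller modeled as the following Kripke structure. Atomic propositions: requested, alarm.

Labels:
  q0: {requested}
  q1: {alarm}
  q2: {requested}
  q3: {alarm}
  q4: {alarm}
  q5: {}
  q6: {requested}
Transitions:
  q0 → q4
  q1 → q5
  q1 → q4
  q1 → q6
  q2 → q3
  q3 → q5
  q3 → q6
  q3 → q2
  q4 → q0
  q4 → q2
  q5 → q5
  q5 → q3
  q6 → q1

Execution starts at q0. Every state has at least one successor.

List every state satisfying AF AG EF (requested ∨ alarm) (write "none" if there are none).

States satisfying AG EF (requested ∨ alarm): {q0, q1, q2, q3, q4, q5, q6}.
States satisfying AF AG EF (requested ∨ alarm): {q0, q1, q2, q3, q4, q5, q6}.

{q0, q1, q2, q3, q4, q5, q6}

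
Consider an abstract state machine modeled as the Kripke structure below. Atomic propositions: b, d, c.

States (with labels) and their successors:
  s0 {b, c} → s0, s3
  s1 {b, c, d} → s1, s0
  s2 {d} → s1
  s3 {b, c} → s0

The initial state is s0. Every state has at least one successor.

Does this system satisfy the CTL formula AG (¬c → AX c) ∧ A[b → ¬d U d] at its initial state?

No

States satisfying ¬c → AX c: {s0, s1, s2, s3}.
States satisfying AG (¬c → AX c): {s0, s1, s2, s3}.
States satisfying b → ¬d: {s0, s2, s3}.
States satisfying d: {s1, s2}.
States satisfying A[b → ¬d U d]: {s1, s2}.
States satisfying AG (¬c → AX c) ∧ A[b → ¬d U d]: {s1, s2}.
s0 ∉ Sat(AG (¬c → AX c) ∧ A[b → ¬d U d]).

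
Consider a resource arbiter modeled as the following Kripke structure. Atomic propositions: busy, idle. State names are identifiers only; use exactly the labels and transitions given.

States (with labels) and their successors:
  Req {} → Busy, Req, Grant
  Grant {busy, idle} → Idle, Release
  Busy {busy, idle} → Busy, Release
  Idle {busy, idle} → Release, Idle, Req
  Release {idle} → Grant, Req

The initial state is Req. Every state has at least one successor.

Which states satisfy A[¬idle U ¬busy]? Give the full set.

{Req, Release}

States satisfying ¬idle: {Req}.
States satisfying ¬busy: {Req, Release}.
States satisfying A[¬idle U ¬busy]: {Req, Release}.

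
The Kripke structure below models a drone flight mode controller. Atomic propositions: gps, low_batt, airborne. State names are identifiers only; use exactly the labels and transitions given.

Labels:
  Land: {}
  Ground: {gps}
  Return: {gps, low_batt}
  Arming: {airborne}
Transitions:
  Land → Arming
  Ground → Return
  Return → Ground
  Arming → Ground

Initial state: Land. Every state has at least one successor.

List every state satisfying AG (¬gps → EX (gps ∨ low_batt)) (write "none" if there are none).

States satisfying ¬gps → EX (gps ∨ low_batt): {Ground, Return, Arming}.
States satisfying AG (¬gps → EX (gps ∨ low_batt)): {Ground, Return, Arming}.

{Ground, Return, Arming}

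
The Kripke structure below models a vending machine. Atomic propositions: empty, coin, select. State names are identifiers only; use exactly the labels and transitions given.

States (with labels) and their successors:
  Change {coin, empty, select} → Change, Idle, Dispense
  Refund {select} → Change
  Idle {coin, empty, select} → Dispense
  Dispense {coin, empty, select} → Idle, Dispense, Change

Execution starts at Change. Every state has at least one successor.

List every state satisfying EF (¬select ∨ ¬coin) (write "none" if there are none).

States satisfying ¬select ∨ ¬coin: {Refund}.
States satisfying EF (¬select ∨ ¬coin): {Refund}.

{Refund}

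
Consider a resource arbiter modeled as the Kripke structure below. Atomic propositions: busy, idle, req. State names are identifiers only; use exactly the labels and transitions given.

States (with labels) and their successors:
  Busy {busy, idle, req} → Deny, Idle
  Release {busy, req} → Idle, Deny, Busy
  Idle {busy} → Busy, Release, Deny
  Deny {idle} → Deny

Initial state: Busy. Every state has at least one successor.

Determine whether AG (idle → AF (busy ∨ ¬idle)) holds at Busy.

States satisfying idle → AF (busy ∨ ¬idle): {Busy, Release, Idle}.
States satisfying AG (idle → AF (busy ∨ ¬idle)): ∅.
Deny is reachable from Busy and violates idle → AF (busy ∨ ¬idle), so AG fails at Busy.
Busy ∉ Sat(AG (idle → AF (busy ∨ ¬idle))).

No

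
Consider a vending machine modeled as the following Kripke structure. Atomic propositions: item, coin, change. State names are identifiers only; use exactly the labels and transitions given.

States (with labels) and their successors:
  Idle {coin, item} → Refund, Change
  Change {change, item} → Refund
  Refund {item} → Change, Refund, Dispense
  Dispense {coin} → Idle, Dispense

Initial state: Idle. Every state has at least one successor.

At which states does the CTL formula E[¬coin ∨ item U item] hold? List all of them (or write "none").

States satisfying ¬coin ∨ item: {Idle, Change, Refund}.
States satisfying item: {Idle, Change, Refund}.
States satisfying E[¬coin ∨ item U item]: {Idle, Change, Refund}.

{Idle, Change, Refund}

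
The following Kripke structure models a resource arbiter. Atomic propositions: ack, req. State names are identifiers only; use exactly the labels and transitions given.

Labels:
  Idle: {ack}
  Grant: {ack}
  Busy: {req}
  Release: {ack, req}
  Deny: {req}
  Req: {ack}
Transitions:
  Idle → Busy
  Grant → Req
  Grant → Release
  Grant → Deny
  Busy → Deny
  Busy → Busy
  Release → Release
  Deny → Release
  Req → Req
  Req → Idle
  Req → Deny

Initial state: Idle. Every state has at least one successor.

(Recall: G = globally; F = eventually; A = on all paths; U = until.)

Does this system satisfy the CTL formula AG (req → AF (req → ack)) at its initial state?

States satisfying req → AF (req → ack): {Idle, Grant, Release, Deny, Req}.
States satisfying AG (req → AF (req → ack)): {Release, Deny}.
Busy is reachable from Idle and violates req → AF (req → ack), so AG fails at Idle.
Idle ∉ Sat(AG (req → AF (req → ack))).

No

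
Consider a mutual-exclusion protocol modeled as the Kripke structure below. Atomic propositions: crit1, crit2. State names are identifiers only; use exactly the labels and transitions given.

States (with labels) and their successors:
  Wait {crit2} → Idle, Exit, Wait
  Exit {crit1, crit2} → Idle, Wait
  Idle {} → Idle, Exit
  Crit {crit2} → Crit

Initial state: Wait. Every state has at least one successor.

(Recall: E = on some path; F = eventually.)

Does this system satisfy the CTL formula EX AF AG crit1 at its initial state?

States satisfying AF AG crit1: ∅.
States satisfying EX AF AG crit1: ∅.
No suitable path/successor from Wait witnesses the formula.
Wait ∉ Sat(EX AF AG crit1).

Violated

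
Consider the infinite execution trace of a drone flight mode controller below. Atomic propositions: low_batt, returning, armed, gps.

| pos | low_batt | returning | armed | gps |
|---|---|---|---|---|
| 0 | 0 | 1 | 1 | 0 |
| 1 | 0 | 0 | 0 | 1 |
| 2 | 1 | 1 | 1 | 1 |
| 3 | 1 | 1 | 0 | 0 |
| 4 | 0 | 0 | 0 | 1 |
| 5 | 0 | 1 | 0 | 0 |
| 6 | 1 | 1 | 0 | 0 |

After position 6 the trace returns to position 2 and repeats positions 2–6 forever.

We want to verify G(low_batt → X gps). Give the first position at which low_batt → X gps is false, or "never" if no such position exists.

Check low_batt → X gps at each position in order: 0 ✓, 1 ✓.
At position 2 the labels are {armed, gps, low_batt, returning} and the next position 3 has {low_batt, returning}, so low_batt → X gps is false there. This is the first violation.

2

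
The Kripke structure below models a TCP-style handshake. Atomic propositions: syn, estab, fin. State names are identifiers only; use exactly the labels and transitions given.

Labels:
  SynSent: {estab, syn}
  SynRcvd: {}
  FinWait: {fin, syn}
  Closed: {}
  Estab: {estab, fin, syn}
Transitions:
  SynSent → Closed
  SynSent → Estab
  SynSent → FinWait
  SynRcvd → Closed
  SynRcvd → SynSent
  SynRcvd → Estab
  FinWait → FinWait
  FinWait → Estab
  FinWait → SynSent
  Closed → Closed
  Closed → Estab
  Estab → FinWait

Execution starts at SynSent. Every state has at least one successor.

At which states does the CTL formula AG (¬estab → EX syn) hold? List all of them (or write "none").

States satisfying ¬estab → EX syn: {SynSent, SynRcvd, FinWait, Closed, Estab}.
States satisfying AG (¬estab → EX syn): {SynSent, SynRcvd, FinWait, Closed, Estab}.

{SynSent, SynRcvd, FinWait, Closed, Estab}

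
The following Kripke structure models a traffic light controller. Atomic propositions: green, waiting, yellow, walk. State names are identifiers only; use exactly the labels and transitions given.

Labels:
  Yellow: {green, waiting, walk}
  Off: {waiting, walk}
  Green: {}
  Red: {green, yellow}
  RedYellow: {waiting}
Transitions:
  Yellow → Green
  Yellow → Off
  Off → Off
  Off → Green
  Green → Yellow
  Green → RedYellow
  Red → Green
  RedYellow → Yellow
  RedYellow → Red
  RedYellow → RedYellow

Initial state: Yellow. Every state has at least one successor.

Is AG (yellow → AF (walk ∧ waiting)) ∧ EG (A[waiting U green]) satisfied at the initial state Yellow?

No

States satisfying yellow → AF (walk ∧ waiting): {Yellow, Off, Green, RedYellow}.
States satisfying AG (yellow → AF (walk ∧ waiting)): ∅.
States satisfying A[waiting U green]: {Yellow, Red}.
States satisfying EG (A[waiting U green]): ∅.
States satisfying AG (yellow → AF (walk ∧ waiting)) ∧ EG (A[waiting U green]): ∅.
Yellow ∉ Sat(AG (yellow → AF (walk ∧ waiting)) ∧ EG (A[waiting U green])).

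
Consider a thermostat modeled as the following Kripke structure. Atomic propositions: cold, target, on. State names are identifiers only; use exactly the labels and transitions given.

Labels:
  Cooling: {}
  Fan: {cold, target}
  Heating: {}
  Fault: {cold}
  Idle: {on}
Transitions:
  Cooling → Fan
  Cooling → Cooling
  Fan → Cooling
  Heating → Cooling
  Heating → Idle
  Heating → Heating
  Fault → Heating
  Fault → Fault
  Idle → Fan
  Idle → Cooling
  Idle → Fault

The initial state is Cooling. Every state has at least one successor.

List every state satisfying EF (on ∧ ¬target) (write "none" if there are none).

States satisfying on ∧ ¬target: {Idle}.
States satisfying EF (on ∧ ¬target): {Heating, Fault, Idle}.

{Heating, Fault, Idle}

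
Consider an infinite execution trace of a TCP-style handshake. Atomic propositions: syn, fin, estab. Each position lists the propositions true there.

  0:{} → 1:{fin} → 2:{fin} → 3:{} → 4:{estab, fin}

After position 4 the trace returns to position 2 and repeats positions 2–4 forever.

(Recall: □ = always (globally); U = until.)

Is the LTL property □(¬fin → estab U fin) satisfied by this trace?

¬fin → estab U fin must hold at every position from 0 onward. It fails at position 0, so □(¬fin → estab U fin) is false.
Positions where ¬fin holds: 0, 3.
Check estab U fin at each: 0→fails, 3→fails.

No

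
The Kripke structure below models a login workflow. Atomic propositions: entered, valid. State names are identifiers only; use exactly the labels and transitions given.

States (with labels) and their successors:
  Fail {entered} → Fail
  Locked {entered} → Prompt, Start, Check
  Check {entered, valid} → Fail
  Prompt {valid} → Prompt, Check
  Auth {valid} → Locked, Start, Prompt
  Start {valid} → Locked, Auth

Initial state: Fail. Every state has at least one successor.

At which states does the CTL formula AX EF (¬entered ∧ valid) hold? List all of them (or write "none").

{Auth, Start}

States satisfying EF (¬entered ∧ valid): {Locked, Prompt, Auth, Start}.
States satisfying AX EF (¬entered ∧ valid): {Auth, Start}.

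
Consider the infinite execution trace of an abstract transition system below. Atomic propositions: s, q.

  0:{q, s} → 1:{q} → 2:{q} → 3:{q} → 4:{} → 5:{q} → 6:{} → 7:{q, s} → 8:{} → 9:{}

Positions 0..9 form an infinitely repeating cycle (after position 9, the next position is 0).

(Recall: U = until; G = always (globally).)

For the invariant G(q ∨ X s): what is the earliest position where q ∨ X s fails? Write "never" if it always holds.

Check q ∨ X s at each position in order: 0 ✓, 1 ✓, 2 ✓, 3 ✓.
At position 4 the labels are {} and the next position 5 has {q}, so q ∨ X s is false there. This is the first violation.

4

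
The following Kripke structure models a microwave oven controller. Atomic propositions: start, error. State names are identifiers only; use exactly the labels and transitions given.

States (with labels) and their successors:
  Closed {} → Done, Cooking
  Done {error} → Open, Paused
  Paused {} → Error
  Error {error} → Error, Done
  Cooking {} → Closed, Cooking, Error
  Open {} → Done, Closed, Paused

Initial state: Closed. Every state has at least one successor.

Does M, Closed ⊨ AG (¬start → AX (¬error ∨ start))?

Does not hold

States satisfying ¬start → AX (¬error ∨ start): {Done}.
States satisfying AG (¬start → AX (¬error ∨ start)): ∅.
Closed is reachable from Closed and violates ¬start → AX (¬error ∨ start), so AG fails at Closed.
Closed ∉ Sat(AG (¬start → AX (¬error ∨ start))).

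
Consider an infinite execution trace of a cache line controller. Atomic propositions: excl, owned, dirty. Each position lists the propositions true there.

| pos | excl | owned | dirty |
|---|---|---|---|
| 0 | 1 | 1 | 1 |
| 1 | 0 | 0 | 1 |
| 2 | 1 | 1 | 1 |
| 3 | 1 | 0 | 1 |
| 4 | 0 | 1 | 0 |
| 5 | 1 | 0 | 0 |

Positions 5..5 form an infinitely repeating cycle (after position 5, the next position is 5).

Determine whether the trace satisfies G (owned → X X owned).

owned → X X owned must hold at every position from 0 onward. It fails at position 4, so G (owned → X X owned) is false.
Positions where owned holds: 0, 2, 4.
Check X X owned at each: 0→ok, 2→ok, 4→fails.

Does not hold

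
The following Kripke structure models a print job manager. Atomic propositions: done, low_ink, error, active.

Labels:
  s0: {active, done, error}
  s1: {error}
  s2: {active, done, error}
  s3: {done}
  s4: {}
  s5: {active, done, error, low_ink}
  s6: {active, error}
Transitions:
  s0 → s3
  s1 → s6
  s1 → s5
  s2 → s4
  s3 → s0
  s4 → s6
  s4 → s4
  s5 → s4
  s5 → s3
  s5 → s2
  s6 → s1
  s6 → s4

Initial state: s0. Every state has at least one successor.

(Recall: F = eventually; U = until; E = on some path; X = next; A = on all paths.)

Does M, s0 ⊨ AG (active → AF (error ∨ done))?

Holds

States satisfying active → AF (error ∨ done): {s0, s1, s2, s3, s4, s5, s6}.
States satisfying AG (active → AF (error ∨ done)): {s0, s1, s2, s3, s4, s5, s6}.
Every state reachable from s0 satisfies active → AF (error ∨ done).
s0 ∈ Sat(AG (active → AF (error ∨ done))).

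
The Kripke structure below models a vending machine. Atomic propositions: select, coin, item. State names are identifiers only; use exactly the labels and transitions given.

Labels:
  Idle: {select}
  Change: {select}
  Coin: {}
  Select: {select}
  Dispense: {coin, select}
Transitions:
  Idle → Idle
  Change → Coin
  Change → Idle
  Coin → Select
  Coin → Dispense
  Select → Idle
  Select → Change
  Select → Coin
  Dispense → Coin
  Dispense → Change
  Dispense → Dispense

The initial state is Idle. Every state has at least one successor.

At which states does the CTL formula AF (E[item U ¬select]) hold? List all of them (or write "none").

{Coin}

States satisfying E[item U ¬select]: {Coin}.
States satisfying AF (E[item U ¬select]): {Coin}.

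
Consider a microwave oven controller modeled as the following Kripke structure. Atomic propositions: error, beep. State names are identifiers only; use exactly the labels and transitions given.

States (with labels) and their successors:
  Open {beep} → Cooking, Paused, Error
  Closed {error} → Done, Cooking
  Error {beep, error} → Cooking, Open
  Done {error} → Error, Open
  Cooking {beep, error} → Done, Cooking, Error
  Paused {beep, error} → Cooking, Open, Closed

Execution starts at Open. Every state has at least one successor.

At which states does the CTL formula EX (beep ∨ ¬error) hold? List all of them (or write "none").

{Open, Closed, Error, Done, Cooking, Paused}

States satisfying beep ∨ ¬error: {Open, Error, Cooking, Paused}.
States satisfying EX (beep ∨ ¬error): {Open, Closed, Error, Done, Cooking, Paused}.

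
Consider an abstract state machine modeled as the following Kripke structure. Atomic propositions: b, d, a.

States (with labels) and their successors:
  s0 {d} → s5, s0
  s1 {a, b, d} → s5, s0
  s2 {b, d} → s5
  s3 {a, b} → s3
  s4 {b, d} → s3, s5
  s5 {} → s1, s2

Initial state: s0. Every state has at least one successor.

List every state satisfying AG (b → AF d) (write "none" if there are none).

States satisfying b → AF d: {s0, s1, s2, s4, s5}.
States satisfying AG (b → AF d): {s0, s1, s2, s5}.

{s0, s1, s2, s5}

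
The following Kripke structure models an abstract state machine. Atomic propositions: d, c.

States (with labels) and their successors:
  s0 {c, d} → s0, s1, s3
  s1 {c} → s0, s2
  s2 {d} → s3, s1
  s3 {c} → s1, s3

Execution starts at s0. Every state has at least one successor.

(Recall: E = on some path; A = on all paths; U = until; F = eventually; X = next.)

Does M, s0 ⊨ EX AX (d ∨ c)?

Holds

States satisfying AX (d ∨ c): {s0, s1, s2, s3}.
States satisfying EX AX (d ∨ c): {s0, s1, s2, s3}.
s0 ∈ Sat(EX AX (d ∨ c)).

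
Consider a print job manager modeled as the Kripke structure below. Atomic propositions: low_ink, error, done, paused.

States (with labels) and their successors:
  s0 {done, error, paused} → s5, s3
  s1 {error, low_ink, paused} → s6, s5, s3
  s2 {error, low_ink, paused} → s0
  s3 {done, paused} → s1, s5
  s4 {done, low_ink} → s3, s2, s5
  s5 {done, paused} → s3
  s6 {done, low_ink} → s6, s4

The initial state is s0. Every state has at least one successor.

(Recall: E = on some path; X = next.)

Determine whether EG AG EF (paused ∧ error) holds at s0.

States satisfying AG EF (paused ∧ error): {s0, s1, s2, s3, s4, s5, s6}.
States satisfying EG AG EF (paused ∧ error): {s0, s1, s2, s3, s4, s5, s6}.
s0 ∈ Sat(EG AG EF (paused ∧ error)).

Satisfied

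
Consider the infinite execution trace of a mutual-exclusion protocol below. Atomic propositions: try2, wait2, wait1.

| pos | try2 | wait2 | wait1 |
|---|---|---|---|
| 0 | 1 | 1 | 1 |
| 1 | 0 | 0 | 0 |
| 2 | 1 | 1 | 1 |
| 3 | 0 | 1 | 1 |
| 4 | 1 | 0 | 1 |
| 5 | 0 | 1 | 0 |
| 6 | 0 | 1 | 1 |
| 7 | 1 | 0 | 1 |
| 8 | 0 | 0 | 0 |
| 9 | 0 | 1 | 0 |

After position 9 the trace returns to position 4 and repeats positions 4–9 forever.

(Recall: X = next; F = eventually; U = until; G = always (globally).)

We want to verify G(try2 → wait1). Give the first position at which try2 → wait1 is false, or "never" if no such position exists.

never

try2 → wait1 holds at every position 0..9, and those are all the positions the trace ever visits, so the invariant G(try2 → wait1) is never violated.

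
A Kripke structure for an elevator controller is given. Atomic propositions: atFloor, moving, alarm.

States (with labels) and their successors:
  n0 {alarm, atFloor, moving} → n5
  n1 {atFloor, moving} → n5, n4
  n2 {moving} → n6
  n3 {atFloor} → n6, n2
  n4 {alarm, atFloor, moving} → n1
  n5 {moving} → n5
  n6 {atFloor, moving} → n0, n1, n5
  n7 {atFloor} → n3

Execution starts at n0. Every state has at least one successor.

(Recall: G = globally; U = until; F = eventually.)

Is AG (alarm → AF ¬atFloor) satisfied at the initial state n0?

Satisfied

States satisfying alarm → AF ¬atFloor: {n0, n1, n2, n3, n5, n6, n7}.
States satisfying AG (alarm → AF ¬atFloor): {n0, n5}.
Every state reachable from n0 satisfies alarm → AF ¬atFloor.
n0 ∈ Sat(AG (alarm → AF ¬atFloor)).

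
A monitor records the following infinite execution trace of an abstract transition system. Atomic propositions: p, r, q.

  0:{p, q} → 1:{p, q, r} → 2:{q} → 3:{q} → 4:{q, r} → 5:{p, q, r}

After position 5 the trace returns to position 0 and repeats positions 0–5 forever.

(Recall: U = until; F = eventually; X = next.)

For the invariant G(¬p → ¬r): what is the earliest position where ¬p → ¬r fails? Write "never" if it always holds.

Check ¬p → ¬r at each position in order: 0 ✓, 1 ✓, 2 ✓, 3 ✓.
At position 4 the labels are {q, r}, so ¬p → ¬r is false there. This is the first violation.

4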